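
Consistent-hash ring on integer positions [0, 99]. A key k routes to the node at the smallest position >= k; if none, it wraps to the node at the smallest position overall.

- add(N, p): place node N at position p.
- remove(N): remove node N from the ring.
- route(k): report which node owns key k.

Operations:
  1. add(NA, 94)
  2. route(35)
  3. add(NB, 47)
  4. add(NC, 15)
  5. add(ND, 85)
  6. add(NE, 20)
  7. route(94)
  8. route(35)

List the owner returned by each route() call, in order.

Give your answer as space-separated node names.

Answer: NA NA NB

Derivation:
Op 1: add NA@94 -> ring=[94:NA]
Op 2: route key 35: smallest pos >= 35 is 94 -> NA
Op 3: add NB@47 -> ring=[47:NB,94:NA]
Op 4: add NC@15 -> ring=[15:NC,47:NB,94:NA]
Op 5: add ND@85 -> ring=[15:NC,47:NB,85:ND,94:NA]
Op 6: add NE@20 -> ring=[15:NC,20:NE,47:NB,85:ND,94:NA]
Op 7: route key 94: smallest pos >= 94 is 94 -> NA
Op 8: route key 35: smallest pos >= 35 is 47 -> NB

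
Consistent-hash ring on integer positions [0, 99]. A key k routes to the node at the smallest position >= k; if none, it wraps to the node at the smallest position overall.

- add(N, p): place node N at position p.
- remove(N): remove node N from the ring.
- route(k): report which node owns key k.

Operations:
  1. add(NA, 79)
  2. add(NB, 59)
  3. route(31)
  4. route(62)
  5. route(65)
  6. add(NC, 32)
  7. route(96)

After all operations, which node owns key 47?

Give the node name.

Answer: NB

Derivation:
Op 1: add NA@79 -> ring=[79:NA]
Op 2: add NB@59 -> ring=[59:NB,79:NA]
Op 3: route key 31: smallest pos >= 31 is 59 -> NB
Op 4: route key 62: smallest pos >= 62 is 79 -> NA
Op 5: route key 65: smallest pos >= 65 is 79 -> NA
Op 6: add NC@32 -> ring=[32:NC,59:NB,79:NA]
Op 7: route key 96: none >= 96, wrap to smallest pos 32 -> NC
Final route key 47: smallest pos >= 47 is 59 -> NB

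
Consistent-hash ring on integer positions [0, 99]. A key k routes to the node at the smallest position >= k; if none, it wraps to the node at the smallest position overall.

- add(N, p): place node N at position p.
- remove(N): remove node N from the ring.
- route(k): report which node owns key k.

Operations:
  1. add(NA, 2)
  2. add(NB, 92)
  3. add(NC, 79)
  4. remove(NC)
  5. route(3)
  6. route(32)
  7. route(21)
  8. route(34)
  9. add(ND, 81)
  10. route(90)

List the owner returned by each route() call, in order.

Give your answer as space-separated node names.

Op 1: add NA@2 -> ring=[2:NA]
Op 2: add NB@92 -> ring=[2:NA,92:NB]
Op 3: add NC@79 -> ring=[2:NA,79:NC,92:NB]
Op 4: remove NC -> ring=[2:NA,92:NB]
Op 5: route key 3: smallest pos >= 3 is 92 -> NB
Op 6: route key 32: smallest pos >= 32 is 92 -> NB
Op 7: route key 21: smallest pos >= 21 is 92 -> NB
Op 8: route key 34: smallest pos >= 34 is 92 -> NB
Op 9: add ND@81 -> ring=[2:NA,81:ND,92:NB]
Op 10: route key 90: smallest pos >= 90 is 92 -> NB

Answer: NB NB NB NB NB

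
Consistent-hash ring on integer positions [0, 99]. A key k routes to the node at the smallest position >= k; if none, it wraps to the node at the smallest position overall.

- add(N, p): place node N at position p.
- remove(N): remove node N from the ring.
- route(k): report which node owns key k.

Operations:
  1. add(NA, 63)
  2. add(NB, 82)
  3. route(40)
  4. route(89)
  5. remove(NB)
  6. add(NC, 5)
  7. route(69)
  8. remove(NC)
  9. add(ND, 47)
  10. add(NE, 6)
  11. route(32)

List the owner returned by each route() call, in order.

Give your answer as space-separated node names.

Op 1: add NA@63 -> ring=[63:NA]
Op 2: add NB@82 -> ring=[63:NA,82:NB]
Op 3: route key 40: smallest pos >= 40 is 63 -> NA
Op 4: route key 89: none >= 89, wrap to smallest pos 63 -> NA
Op 5: remove NB -> ring=[63:NA]
Op 6: add NC@5 -> ring=[5:NC,63:NA]
Op 7: route key 69: none >= 69, wrap to smallest pos 5 -> NC
Op 8: remove NC -> ring=[63:NA]
Op 9: add ND@47 -> ring=[47:ND,63:NA]
Op 10: add NE@6 -> ring=[6:NE,47:ND,63:NA]
Op 11: route key 32: smallest pos >= 32 is 47 -> ND

Answer: NA NA NC ND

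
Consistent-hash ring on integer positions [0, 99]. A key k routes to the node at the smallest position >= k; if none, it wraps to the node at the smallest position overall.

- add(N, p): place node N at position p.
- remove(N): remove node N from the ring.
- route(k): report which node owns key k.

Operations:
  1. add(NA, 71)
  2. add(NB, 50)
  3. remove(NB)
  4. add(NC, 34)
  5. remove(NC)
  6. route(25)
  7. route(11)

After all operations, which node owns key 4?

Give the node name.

Op 1: add NA@71 -> ring=[71:NA]
Op 2: add NB@50 -> ring=[50:NB,71:NA]
Op 3: remove NB -> ring=[71:NA]
Op 4: add NC@34 -> ring=[34:NC,71:NA]
Op 5: remove NC -> ring=[71:NA]
Op 6: route key 25: smallest pos >= 25 is 71 -> NA
Op 7: route key 11: smallest pos >= 11 is 71 -> NA
Final route key 4: smallest pos >= 4 is 71 -> NA

Answer: NA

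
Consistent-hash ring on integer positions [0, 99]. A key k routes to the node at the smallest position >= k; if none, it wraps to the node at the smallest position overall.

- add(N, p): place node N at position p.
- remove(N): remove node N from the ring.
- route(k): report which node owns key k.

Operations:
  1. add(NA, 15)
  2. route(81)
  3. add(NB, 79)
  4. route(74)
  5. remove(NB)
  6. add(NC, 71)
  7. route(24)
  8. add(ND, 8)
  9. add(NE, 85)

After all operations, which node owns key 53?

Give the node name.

Op 1: add NA@15 -> ring=[15:NA]
Op 2: route key 81: none >= 81, wrap to smallest pos 15 -> NA
Op 3: add NB@79 -> ring=[15:NA,79:NB]
Op 4: route key 74: smallest pos >= 74 is 79 -> NB
Op 5: remove NB -> ring=[15:NA]
Op 6: add NC@71 -> ring=[15:NA,71:NC]
Op 7: route key 24: smallest pos >= 24 is 71 -> NC
Op 8: add ND@8 -> ring=[8:ND,15:NA,71:NC]
Op 9: add NE@85 -> ring=[8:ND,15:NA,71:NC,85:NE]
Final route key 53: smallest pos >= 53 is 71 -> NC

Answer: NC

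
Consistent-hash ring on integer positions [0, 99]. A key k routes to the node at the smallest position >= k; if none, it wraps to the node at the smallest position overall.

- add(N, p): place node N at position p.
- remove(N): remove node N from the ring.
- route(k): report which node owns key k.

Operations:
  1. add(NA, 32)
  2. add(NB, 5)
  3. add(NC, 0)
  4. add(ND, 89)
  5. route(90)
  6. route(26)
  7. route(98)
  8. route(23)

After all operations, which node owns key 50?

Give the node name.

Op 1: add NA@32 -> ring=[32:NA]
Op 2: add NB@5 -> ring=[5:NB,32:NA]
Op 3: add NC@0 -> ring=[0:NC,5:NB,32:NA]
Op 4: add ND@89 -> ring=[0:NC,5:NB,32:NA,89:ND]
Op 5: route key 90: none >= 90, wrap to smallest pos 0 -> NC
Op 6: route key 26: smallest pos >= 26 is 32 -> NA
Op 7: route key 98: none >= 98, wrap to smallest pos 0 -> NC
Op 8: route key 23: smallest pos >= 23 is 32 -> NA
Final route key 50: smallest pos >= 50 is 89 -> ND

Answer: ND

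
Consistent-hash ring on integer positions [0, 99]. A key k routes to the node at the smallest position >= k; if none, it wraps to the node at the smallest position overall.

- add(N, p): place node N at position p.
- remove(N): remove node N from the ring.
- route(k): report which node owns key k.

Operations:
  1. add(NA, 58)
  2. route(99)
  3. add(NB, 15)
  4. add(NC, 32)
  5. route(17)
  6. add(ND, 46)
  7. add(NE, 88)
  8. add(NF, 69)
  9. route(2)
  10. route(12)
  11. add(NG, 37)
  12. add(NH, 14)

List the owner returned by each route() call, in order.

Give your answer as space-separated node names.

Op 1: add NA@58 -> ring=[58:NA]
Op 2: route key 99: none >= 99, wrap to smallest pos 58 -> NA
Op 3: add NB@15 -> ring=[15:NB,58:NA]
Op 4: add NC@32 -> ring=[15:NB,32:NC,58:NA]
Op 5: route key 17: smallest pos >= 17 is 32 -> NC
Op 6: add ND@46 -> ring=[15:NB,32:NC,46:ND,58:NA]
Op 7: add NE@88 -> ring=[15:NB,32:NC,46:ND,58:NA,88:NE]
Op 8: add NF@69 -> ring=[15:NB,32:NC,46:ND,58:NA,69:NF,88:NE]
Op 9: route key 2: smallest pos >= 2 is 15 -> NB
Op 10: route key 12: smallest pos >= 12 is 15 -> NB
Op 11: add NG@37 -> ring=[15:NB,32:NC,37:NG,46:ND,58:NA,69:NF,88:NE]
Op 12: add NH@14 -> ring=[14:NH,15:NB,32:NC,37:NG,46:ND,58:NA,69:NF,88:NE]

Answer: NA NC NB NB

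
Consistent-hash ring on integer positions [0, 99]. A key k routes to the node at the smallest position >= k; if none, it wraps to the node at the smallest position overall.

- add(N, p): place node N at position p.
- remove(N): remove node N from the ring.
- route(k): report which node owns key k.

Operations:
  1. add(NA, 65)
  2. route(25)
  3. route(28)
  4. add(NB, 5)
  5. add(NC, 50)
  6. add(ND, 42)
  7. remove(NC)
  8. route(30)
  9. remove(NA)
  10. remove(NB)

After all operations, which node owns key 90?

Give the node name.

Op 1: add NA@65 -> ring=[65:NA]
Op 2: route key 25: smallest pos >= 25 is 65 -> NA
Op 3: route key 28: smallest pos >= 28 is 65 -> NA
Op 4: add NB@5 -> ring=[5:NB,65:NA]
Op 5: add NC@50 -> ring=[5:NB,50:NC,65:NA]
Op 6: add ND@42 -> ring=[5:NB,42:ND,50:NC,65:NA]
Op 7: remove NC -> ring=[5:NB,42:ND,65:NA]
Op 8: route key 30: smallest pos >= 30 is 42 -> ND
Op 9: remove NA -> ring=[5:NB,42:ND]
Op 10: remove NB -> ring=[42:ND]
Final route key 90: none >= 90, wrap to smallest pos 42 -> ND

Answer: ND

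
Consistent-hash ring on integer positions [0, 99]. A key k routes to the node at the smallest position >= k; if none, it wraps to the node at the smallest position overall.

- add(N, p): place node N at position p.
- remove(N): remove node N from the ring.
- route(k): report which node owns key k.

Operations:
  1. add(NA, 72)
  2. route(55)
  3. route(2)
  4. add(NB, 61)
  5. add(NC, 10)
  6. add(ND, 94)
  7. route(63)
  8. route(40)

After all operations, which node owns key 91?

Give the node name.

Op 1: add NA@72 -> ring=[72:NA]
Op 2: route key 55: smallest pos >= 55 is 72 -> NA
Op 3: route key 2: smallest pos >= 2 is 72 -> NA
Op 4: add NB@61 -> ring=[61:NB,72:NA]
Op 5: add NC@10 -> ring=[10:NC,61:NB,72:NA]
Op 6: add ND@94 -> ring=[10:NC,61:NB,72:NA,94:ND]
Op 7: route key 63: smallest pos >= 63 is 72 -> NA
Op 8: route key 40: smallest pos >= 40 is 61 -> NB
Final route key 91: smallest pos >= 91 is 94 -> ND

Answer: ND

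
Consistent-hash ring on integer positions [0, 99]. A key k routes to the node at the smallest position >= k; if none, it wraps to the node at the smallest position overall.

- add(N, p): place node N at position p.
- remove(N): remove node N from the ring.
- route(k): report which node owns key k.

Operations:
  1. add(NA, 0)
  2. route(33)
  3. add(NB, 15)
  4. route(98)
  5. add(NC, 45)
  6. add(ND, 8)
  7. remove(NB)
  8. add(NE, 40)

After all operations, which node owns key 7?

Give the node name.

Answer: ND

Derivation:
Op 1: add NA@0 -> ring=[0:NA]
Op 2: route key 33: none >= 33, wrap to smallest pos 0 -> NA
Op 3: add NB@15 -> ring=[0:NA,15:NB]
Op 4: route key 98: none >= 98, wrap to smallest pos 0 -> NA
Op 5: add NC@45 -> ring=[0:NA,15:NB,45:NC]
Op 6: add ND@8 -> ring=[0:NA,8:ND,15:NB,45:NC]
Op 7: remove NB -> ring=[0:NA,8:ND,45:NC]
Op 8: add NE@40 -> ring=[0:NA,8:ND,40:NE,45:NC]
Final route key 7: smallest pos >= 7 is 8 -> ND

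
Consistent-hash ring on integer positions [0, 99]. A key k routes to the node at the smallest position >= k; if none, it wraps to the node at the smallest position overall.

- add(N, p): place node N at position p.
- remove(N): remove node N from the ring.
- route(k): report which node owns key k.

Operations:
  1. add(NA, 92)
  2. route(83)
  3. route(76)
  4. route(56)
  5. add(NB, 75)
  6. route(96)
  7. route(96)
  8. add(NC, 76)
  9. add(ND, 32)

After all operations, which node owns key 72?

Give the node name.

Op 1: add NA@92 -> ring=[92:NA]
Op 2: route key 83: smallest pos >= 83 is 92 -> NA
Op 3: route key 76: smallest pos >= 76 is 92 -> NA
Op 4: route key 56: smallest pos >= 56 is 92 -> NA
Op 5: add NB@75 -> ring=[75:NB,92:NA]
Op 6: route key 96: none >= 96, wrap to smallest pos 75 -> NB
Op 7: route key 96: none >= 96, wrap to smallest pos 75 -> NB
Op 8: add NC@76 -> ring=[75:NB,76:NC,92:NA]
Op 9: add ND@32 -> ring=[32:ND,75:NB,76:NC,92:NA]
Final route key 72: smallest pos >= 72 is 75 -> NB

Answer: NB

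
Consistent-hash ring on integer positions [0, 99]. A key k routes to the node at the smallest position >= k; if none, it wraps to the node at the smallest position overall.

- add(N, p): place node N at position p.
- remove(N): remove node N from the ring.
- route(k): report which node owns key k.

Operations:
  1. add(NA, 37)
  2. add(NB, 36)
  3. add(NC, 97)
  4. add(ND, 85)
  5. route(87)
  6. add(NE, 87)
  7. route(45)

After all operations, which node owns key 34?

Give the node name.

Answer: NB

Derivation:
Op 1: add NA@37 -> ring=[37:NA]
Op 2: add NB@36 -> ring=[36:NB,37:NA]
Op 3: add NC@97 -> ring=[36:NB,37:NA,97:NC]
Op 4: add ND@85 -> ring=[36:NB,37:NA,85:ND,97:NC]
Op 5: route key 87: smallest pos >= 87 is 97 -> NC
Op 6: add NE@87 -> ring=[36:NB,37:NA,85:ND,87:NE,97:NC]
Op 7: route key 45: smallest pos >= 45 is 85 -> ND
Final route key 34: smallest pos >= 34 is 36 -> NB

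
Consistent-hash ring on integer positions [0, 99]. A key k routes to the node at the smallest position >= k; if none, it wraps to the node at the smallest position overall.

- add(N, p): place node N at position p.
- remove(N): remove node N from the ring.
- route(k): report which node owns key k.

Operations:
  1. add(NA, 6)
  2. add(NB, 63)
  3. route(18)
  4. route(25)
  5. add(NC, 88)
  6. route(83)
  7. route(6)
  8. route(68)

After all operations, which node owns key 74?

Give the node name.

Answer: NC

Derivation:
Op 1: add NA@6 -> ring=[6:NA]
Op 2: add NB@63 -> ring=[6:NA,63:NB]
Op 3: route key 18: smallest pos >= 18 is 63 -> NB
Op 4: route key 25: smallest pos >= 25 is 63 -> NB
Op 5: add NC@88 -> ring=[6:NA,63:NB,88:NC]
Op 6: route key 83: smallest pos >= 83 is 88 -> NC
Op 7: route key 6: smallest pos >= 6 is 6 -> NA
Op 8: route key 68: smallest pos >= 68 is 88 -> NC
Final route key 74: smallest pos >= 74 is 88 -> NC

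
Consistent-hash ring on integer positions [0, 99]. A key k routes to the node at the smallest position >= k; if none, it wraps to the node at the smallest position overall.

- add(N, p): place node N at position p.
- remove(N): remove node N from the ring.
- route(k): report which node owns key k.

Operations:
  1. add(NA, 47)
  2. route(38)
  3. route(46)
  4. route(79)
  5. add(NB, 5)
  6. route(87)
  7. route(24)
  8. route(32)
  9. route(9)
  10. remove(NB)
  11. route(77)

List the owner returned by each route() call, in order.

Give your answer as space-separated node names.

Op 1: add NA@47 -> ring=[47:NA]
Op 2: route key 38: smallest pos >= 38 is 47 -> NA
Op 3: route key 46: smallest pos >= 46 is 47 -> NA
Op 4: route key 79: none >= 79, wrap to smallest pos 47 -> NA
Op 5: add NB@5 -> ring=[5:NB,47:NA]
Op 6: route key 87: none >= 87, wrap to smallest pos 5 -> NB
Op 7: route key 24: smallest pos >= 24 is 47 -> NA
Op 8: route key 32: smallest pos >= 32 is 47 -> NA
Op 9: route key 9: smallest pos >= 9 is 47 -> NA
Op 10: remove NB -> ring=[47:NA]
Op 11: route key 77: none >= 77, wrap to smallest pos 47 -> NA

Answer: NA NA NA NB NA NA NA NA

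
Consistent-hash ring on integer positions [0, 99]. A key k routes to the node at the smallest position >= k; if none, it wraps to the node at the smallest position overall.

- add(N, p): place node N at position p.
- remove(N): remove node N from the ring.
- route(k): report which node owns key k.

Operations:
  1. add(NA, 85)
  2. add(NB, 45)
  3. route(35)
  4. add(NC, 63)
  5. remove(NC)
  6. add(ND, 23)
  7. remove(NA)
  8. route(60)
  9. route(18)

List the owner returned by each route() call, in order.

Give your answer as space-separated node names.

Answer: NB ND ND

Derivation:
Op 1: add NA@85 -> ring=[85:NA]
Op 2: add NB@45 -> ring=[45:NB,85:NA]
Op 3: route key 35: smallest pos >= 35 is 45 -> NB
Op 4: add NC@63 -> ring=[45:NB,63:NC,85:NA]
Op 5: remove NC -> ring=[45:NB,85:NA]
Op 6: add ND@23 -> ring=[23:ND,45:NB,85:NA]
Op 7: remove NA -> ring=[23:ND,45:NB]
Op 8: route key 60: none >= 60, wrap to smallest pos 23 -> ND
Op 9: route key 18: smallest pos >= 18 is 23 -> ND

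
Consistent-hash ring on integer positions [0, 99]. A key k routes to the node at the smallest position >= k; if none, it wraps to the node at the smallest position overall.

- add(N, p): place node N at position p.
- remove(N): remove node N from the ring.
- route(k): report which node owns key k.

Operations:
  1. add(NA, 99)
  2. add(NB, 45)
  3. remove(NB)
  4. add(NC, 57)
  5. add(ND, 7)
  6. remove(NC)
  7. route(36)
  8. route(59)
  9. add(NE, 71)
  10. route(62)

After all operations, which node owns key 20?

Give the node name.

Answer: NE

Derivation:
Op 1: add NA@99 -> ring=[99:NA]
Op 2: add NB@45 -> ring=[45:NB,99:NA]
Op 3: remove NB -> ring=[99:NA]
Op 4: add NC@57 -> ring=[57:NC,99:NA]
Op 5: add ND@7 -> ring=[7:ND,57:NC,99:NA]
Op 6: remove NC -> ring=[7:ND,99:NA]
Op 7: route key 36: smallest pos >= 36 is 99 -> NA
Op 8: route key 59: smallest pos >= 59 is 99 -> NA
Op 9: add NE@71 -> ring=[7:ND,71:NE,99:NA]
Op 10: route key 62: smallest pos >= 62 is 71 -> NE
Final route key 20: smallest pos >= 20 is 71 -> NE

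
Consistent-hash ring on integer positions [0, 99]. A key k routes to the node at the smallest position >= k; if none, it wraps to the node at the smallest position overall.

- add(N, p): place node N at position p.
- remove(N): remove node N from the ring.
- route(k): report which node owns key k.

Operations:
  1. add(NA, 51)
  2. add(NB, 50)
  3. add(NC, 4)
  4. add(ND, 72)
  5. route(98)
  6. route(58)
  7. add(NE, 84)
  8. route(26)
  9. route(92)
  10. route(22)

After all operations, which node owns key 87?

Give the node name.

Answer: NC

Derivation:
Op 1: add NA@51 -> ring=[51:NA]
Op 2: add NB@50 -> ring=[50:NB,51:NA]
Op 3: add NC@4 -> ring=[4:NC,50:NB,51:NA]
Op 4: add ND@72 -> ring=[4:NC,50:NB,51:NA,72:ND]
Op 5: route key 98: none >= 98, wrap to smallest pos 4 -> NC
Op 6: route key 58: smallest pos >= 58 is 72 -> ND
Op 7: add NE@84 -> ring=[4:NC,50:NB,51:NA,72:ND,84:NE]
Op 8: route key 26: smallest pos >= 26 is 50 -> NB
Op 9: route key 92: none >= 92, wrap to smallest pos 4 -> NC
Op 10: route key 22: smallest pos >= 22 is 50 -> NB
Final route key 87: none >= 87, wrap to smallest pos 4 -> NC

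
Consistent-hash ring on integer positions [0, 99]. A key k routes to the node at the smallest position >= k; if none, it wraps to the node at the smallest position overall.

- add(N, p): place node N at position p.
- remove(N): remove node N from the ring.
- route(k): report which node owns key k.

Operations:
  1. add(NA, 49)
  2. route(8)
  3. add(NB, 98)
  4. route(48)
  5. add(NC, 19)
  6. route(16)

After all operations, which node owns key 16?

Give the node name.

Answer: NC

Derivation:
Op 1: add NA@49 -> ring=[49:NA]
Op 2: route key 8: smallest pos >= 8 is 49 -> NA
Op 3: add NB@98 -> ring=[49:NA,98:NB]
Op 4: route key 48: smallest pos >= 48 is 49 -> NA
Op 5: add NC@19 -> ring=[19:NC,49:NA,98:NB]
Op 6: route key 16: smallest pos >= 16 is 19 -> NC
Final route key 16: smallest pos >= 16 is 19 -> NC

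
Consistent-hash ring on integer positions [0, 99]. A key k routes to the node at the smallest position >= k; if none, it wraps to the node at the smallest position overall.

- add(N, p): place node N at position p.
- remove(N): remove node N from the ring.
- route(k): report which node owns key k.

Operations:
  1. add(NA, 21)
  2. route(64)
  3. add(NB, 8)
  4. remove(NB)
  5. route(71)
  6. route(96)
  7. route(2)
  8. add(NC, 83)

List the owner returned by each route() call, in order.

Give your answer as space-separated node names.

Op 1: add NA@21 -> ring=[21:NA]
Op 2: route key 64: none >= 64, wrap to smallest pos 21 -> NA
Op 3: add NB@8 -> ring=[8:NB,21:NA]
Op 4: remove NB -> ring=[21:NA]
Op 5: route key 71: none >= 71, wrap to smallest pos 21 -> NA
Op 6: route key 96: none >= 96, wrap to smallest pos 21 -> NA
Op 7: route key 2: smallest pos >= 2 is 21 -> NA
Op 8: add NC@83 -> ring=[21:NA,83:NC]

Answer: NA NA NA NA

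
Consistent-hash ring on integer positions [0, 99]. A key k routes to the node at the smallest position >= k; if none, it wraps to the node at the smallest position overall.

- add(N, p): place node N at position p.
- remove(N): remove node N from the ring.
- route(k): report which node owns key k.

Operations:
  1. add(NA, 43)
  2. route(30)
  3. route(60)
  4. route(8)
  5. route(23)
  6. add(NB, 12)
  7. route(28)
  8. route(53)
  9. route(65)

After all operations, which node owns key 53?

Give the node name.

Answer: NB

Derivation:
Op 1: add NA@43 -> ring=[43:NA]
Op 2: route key 30: smallest pos >= 30 is 43 -> NA
Op 3: route key 60: none >= 60, wrap to smallest pos 43 -> NA
Op 4: route key 8: smallest pos >= 8 is 43 -> NA
Op 5: route key 23: smallest pos >= 23 is 43 -> NA
Op 6: add NB@12 -> ring=[12:NB,43:NA]
Op 7: route key 28: smallest pos >= 28 is 43 -> NA
Op 8: route key 53: none >= 53, wrap to smallest pos 12 -> NB
Op 9: route key 65: none >= 65, wrap to smallest pos 12 -> NB
Final route key 53: none >= 53, wrap to smallest pos 12 -> NB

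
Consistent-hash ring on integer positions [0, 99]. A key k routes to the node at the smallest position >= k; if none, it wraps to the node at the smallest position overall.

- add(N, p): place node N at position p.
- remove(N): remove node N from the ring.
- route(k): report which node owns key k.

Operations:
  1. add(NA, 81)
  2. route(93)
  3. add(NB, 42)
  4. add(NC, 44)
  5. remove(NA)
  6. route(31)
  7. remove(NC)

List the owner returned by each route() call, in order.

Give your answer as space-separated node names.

Op 1: add NA@81 -> ring=[81:NA]
Op 2: route key 93: none >= 93, wrap to smallest pos 81 -> NA
Op 3: add NB@42 -> ring=[42:NB,81:NA]
Op 4: add NC@44 -> ring=[42:NB,44:NC,81:NA]
Op 5: remove NA -> ring=[42:NB,44:NC]
Op 6: route key 31: smallest pos >= 31 is 42 -> NB
Op 7: remove NC -> ring=[42:NB]

Answer: NA NB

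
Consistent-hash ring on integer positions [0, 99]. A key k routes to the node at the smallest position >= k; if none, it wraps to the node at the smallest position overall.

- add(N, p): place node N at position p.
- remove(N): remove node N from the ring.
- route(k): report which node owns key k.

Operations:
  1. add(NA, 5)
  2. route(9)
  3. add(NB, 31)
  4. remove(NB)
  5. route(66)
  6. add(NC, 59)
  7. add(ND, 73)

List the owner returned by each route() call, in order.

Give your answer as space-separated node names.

Op 1: add NA@5 -> ring=[5:NA]
Op 2: route key 9: none >= 9, wrap to smallest pos 5 -> NA
Op 3: add NB@31 -> ring=[5:NA,31:NB]
Op 4: remove NB -> ring=[5:NA]
Op 5: route key 66: none >= 66, wrap to smallest pos 5 -> NA
Op 6: add NC@59 -> ring=[5:NA,59:NC]
Op 7: add ND@73 -> ring=[5:NA,59:NC,73:ND]

Answer: NA NA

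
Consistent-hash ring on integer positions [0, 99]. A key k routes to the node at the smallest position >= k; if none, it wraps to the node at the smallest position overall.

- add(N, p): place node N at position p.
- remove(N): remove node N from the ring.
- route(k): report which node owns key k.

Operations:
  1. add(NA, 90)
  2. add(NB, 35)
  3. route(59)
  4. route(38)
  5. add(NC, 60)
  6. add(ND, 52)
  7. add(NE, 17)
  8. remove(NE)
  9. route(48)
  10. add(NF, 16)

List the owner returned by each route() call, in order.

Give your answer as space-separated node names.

Answer: NA NA ND

Derivation:
Op 1: add NA@90 -> ring=[90:NA]
Op 2: add NB@35 -> ring=[35:NB,90:NA]
Op 3: route key 59: smallest pos >= 59 is 90 -> NA
Op 4: route key 38: smallest pos >= 38 is 90 -> NA
Op 5: add NC@60 -> ring=[35:NB,60:NC,90:NA]
Op 6: add ND@52 -> ring=[35:NB,52:ND,60:NC,90:NA]
Op 7: add NE@17 -> ring=[17:NE,35:NB,52:ND,60:NC,90:NA]
Op 8: remove NE -> ring=[35:NB,52:ND,60:NC,90:NA]
Op 9: route key 48: smallest pos >= 48 is 52 -> ND
Op 10: add NF@16 -> ring=[16:NF,35:NB,52:ND,60:NC,90:NA]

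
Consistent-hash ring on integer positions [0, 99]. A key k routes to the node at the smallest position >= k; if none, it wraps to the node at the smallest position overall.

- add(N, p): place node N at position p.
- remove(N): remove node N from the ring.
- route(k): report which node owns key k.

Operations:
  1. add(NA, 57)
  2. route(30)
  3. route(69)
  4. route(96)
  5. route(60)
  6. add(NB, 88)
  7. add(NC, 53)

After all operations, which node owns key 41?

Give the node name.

Op 1: add NA@57 -> ring=[57:NA]
Op 2: route key 30: smallest pos >= 30 is 57 -> NA
Op 3: route key 69: none >= 69, wrap to smallest pos 57 -> NA
Op 4: route key 96: none >= 96, wrap to smallest pos 57 -> NA
Op 5: route key 60: none >= 60, wrap to smallest pos 57 -> NA
Op 6: add NB@88 -> ring=[57:NA,88:NB]
Op 7: add NC@53 -> ring=[53:NC,57:NA,88:NB]
Final route key 41: smallest pos >= 41 is 53 -> NC

Answer: NC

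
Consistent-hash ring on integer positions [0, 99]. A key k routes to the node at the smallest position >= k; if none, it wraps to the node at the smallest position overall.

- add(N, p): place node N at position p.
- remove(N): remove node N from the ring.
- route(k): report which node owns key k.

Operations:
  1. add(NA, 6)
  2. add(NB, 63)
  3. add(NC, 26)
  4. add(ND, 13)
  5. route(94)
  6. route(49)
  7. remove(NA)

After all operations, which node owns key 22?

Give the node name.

Answer: NC

Derivation:
Op 1: add NA@6 -> ring=[6:NA]
Op 2: add NB@63 -> ring=[6:NA,63:NB]
Op 3: add NC@26 -> ring=[6:NA,26:NC,63:NB]
Op 4: add ND@13 -> ring=[6:NA,13:ND,26:NC,63:NB]
Op 5: route key 94: none >= 94, wrap to smallest pos 6 -> NA
Op 6: route key 49: smallest pos >= 49 is 63 -> NB
Op 7: remove NA -> ring=[13:ND,26:NC,63:NB]
Final route key 22: smallest pos >= 22 is 26 -> NC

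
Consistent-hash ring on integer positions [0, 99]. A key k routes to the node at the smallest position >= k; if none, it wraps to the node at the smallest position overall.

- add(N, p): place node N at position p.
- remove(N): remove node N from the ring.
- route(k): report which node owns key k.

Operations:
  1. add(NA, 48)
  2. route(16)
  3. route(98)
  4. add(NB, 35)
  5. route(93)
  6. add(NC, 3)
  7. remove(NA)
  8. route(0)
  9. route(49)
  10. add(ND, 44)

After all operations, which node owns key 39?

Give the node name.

Op 1: add NA@48 -> ring=[48:NA]
Op 2: route key 16: smallest pos >= 16 is 48 -> NA
Op 3: route key 98: none >= 98, wrap to smallest pos 48 -> NA
Op 4: add NB@35 -> ring=[35:NB,48:NA]
Op 5: route key 93: none >= 93, wrap to smallest pos 35 -> NB
Op 6: add NC@3 -> ring=[3:NC,35:NB,48:NA]
Op 7: remove NA -> ring=[3:NC,35:NB]
Op 8: route key 0: smallest pos >= 0 is 3 -> NC
Op 9: route key 49: none >= 49, wrap to smallest pos 3 -> NC
Op 10: add ND@44 -> ring=[3:NC,35:NB,44:ND]
Final route key 39: smallest pos >= 39 is 44 -> ND

Answer: ND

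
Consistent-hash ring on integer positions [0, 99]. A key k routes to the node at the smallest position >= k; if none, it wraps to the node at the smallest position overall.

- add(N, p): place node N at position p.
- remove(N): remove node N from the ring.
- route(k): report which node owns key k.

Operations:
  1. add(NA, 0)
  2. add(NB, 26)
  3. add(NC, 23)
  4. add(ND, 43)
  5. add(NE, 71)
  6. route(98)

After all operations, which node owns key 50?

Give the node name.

Op 1: add NA@0 -> ring=[0:NA]
Op 2: add NB@26 -> ring=[0:NA,26:NB]
Op 3: add NC@23 -> ring=[0:NA,23:NC,26:NB]
Op 4: add ND@43 -> ring=[0:NA,23:NC,26:NB,43:ND]
Op 5: add NE@71 -> ring=[0:NA,23:NC,26:NB,43:ND,71:NE]
Op 6: route key 98: none >= 98, wrap to smallest pos 0 -> NA
Final route key 50: smallest pos >= 50 is 71 -> NE

Answer: NE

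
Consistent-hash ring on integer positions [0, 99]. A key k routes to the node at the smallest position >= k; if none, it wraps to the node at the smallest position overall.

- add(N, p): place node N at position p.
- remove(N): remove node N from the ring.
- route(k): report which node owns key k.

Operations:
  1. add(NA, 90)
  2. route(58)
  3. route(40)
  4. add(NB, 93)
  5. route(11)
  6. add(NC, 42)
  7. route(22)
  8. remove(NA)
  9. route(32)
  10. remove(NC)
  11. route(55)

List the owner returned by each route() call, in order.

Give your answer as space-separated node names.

Op 1: add NA@90 -> ring=[90:NA]
Op 2: route key 58: smallest pos >= 58 is 90 -> NA
Op 3: route key 40: smallest pos >= 40 is 90 -> NA
Op 4: add NB@93 -> ring=[90:NA,93:NB]
Op 5: route key 11: smallest pos >= 11 is 90 -> NA
Op 6: add NC@42 -> ring=[42:NC,90:NA,93:NB]
Op 7: route key 22: smallest pos >= 22 is 42 -> NC
Op 8: remove NA -> ring=[42:NC,93:NB]
Op 9: route key 32: smallest pos >= 32 is 42 -> NC
Op 10: remove NC -> ring=[93:NB]
Op 11: route key 55: smallest pos >= 55 is 93 -> NB

Answer: NA NA NA NC NC NB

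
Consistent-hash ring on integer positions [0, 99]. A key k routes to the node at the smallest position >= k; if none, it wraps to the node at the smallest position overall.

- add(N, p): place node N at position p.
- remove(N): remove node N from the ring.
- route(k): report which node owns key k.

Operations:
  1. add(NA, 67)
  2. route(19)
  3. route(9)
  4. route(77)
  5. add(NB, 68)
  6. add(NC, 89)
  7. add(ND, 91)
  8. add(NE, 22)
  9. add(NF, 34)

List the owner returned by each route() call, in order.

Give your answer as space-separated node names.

Op 1: add NA@67 -> ring=[67:NA]
Op 2: route key 19: smallest pos >= 19 is 67 -> NA
Op 3: route key 9: smallest pos >= 9 is 67 -> NA
Op 4: route key 77: none >= 77, wrap to smallest pos 67 -> NA
Op 5: add NB@68 -> ring=[67:NA,68:NB]
Op 6: add NC@89 -> ring=[67:NA,68:NB,89:NC]
Op 7: add ND@91 -> ring=[67:NA,68:NB,89:NC,91:ND]
Op 8: add NE@22 -> ring=[22:NE,67:NA,68:NB,89:NC,91:ND]
Op 9: add NF@34 -> ring=[22:NE,34:NF,67:NA,68:NB,89:NC,91:ND]

Answer: NA NA NA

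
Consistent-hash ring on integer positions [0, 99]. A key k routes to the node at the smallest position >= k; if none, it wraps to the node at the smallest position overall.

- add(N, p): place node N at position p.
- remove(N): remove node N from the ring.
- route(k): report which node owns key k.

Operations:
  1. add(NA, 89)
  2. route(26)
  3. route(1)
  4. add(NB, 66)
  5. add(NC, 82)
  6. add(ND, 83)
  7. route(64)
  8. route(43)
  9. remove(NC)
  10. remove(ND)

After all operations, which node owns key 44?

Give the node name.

Op 1: add NA@89 -> ring=[89:NA]
Op 2: route key 26: smallest pos >= 26 is 89 -> NA
Op 3: route key 1: smallest pos >= 1 is 89 -> NA
Op 4: add NB@66 -> ring=[66:NB,89:NA]
Op 5: add NC@82 -> ring=[66:NB,82:NC,89:NA]
Op 6: add ND@83 -> ring=[66:NB,82:NC,83:ND,89:NA]
Op 7: route key 64: smallest pos >= 64 is 66 -> NB
Op 8: route key 43: smallest pos >= 43 is 66 -> NB
Op 9: remove NC -> ring=[66:NB,83:ND,89:NA]
Op 10: remove ND -> ring=[66:NB,89:NA]
Final route key 44: smallest pos >= 44 is 66 -> NB

Answer: NB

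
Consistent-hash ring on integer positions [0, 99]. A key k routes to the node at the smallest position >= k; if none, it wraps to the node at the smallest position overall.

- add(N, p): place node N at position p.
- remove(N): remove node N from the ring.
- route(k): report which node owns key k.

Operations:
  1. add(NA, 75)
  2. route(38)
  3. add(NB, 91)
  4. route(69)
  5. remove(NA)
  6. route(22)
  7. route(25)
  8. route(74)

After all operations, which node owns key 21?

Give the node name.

Op 1: add NA@75 -> ring=[75:NA]
Op 2: route key 38: smallest pos >= 38 is 75 -> NA
Op 3: add NB@91 -> ring=[75:NA,91:NB]
Op 4: route key 69: smallest pos >= 69 is 75 -> NA
Op 5: remove NA -> ring=[91:NB]
Op 6: route key 22: smallest pos >= 22 is 91 -> NB
Op 7: route key 25: smallest pos >= 25 is 91 -> NB
Op 8: route key 74: smallest pos >= 74 is 91 -> NB
Final route key 21: smallest pos >= 21 is 91 -> NB

Answer: NB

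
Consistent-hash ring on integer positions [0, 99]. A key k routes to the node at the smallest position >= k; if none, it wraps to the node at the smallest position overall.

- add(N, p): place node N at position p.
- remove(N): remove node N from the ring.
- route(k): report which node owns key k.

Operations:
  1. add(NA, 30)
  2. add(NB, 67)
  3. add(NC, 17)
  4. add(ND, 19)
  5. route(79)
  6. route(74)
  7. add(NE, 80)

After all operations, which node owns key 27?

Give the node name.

Answer: NA

Derivation:
Op 1: add NA@30 -> ring=[30:NA]
Op 2: add NB@67 -> ring=[30:NA,67:NB]
Op 3: add NC@17 -> ring=[17:NC,30:NA,67:NB]
Op 4: add ND@19 -> ring=[17:NC,19:ND,30:NA,67:NB]
Op 5: route key 79: none >= 79, wrap to smallest pos 17 -> NC
Op 6: route key 74: none >= 74, wrap to smallest pos 17 -> NC
Op 7: add NE@80 -> ring=[17:NC,19:ND,30:NA,67:NB,80:NE]
Final route key 27: smallest pos >= 27 is 30 -> NA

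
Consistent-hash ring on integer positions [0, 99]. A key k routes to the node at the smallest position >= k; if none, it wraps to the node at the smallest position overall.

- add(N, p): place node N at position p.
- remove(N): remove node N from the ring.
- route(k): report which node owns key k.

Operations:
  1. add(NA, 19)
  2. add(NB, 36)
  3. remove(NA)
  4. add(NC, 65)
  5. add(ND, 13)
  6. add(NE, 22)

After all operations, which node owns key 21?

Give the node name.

Op 1: add NA@19 -> ring=[19:NA]
Op 2: add NB@36 -> ring=[19:NA,36:NB]
Op 3: remove NA -> ring=[36:NB]
Op 4: add NC@65 -> ring=[36:NB,65:NC]
Op 5: add ND@13 -> ring=[13:ND,36:NB,65:NC]
Op 6: add NE@22 -> ring=[13:ND,22:NE,36:NB,65:NC]
Final route key 21: smallest pos >= 21 is 22 -> NE

Answer: NE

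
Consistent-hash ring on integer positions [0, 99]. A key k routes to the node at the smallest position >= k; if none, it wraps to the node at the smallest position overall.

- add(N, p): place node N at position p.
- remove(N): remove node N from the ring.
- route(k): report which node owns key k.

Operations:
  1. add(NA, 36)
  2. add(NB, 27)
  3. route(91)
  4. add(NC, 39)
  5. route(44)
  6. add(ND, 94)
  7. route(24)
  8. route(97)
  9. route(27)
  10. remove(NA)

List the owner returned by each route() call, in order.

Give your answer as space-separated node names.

Op 1: add NA@36 -> ring=[36:NA]
Op 2: add NB@27 -> ring=[27:NB,36:NA]
Op 3: route key 91: none >= 91, wrap to smallest pos 27 -> NB
Op 4: add NC@39 -> ring=[27:NB,36:NA,39:NC]
Op 5: route key 44: none >= 44, wrap to smallest pos 27 -> NB
Op 6: add ND@94 -> ring=[27:NB,36:NA,39:NC,94:ND]
Op 7: route key 24: smallest pos >= 24 is 27 -> NB
Op 8: route key 97: none >= 97, wrap to smallest pos 27 -> NB
Op 9: route key 27: smallest pos >= 27 is 27 -> NB
Op 10: remove NA -> ring=[27:NB,39:NC,94:ND]

Answer: NB NB NB NB NB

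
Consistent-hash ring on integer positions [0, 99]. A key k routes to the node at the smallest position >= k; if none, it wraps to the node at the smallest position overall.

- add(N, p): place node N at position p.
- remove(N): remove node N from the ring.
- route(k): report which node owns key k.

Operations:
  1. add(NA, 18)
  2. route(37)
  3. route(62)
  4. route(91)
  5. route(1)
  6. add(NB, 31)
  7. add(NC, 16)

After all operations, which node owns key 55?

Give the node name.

Answer: NC

Derivation:
Op 1: add NA@18 -> ring=[18:NA]
Op 2: route key 37: none >= 37, wrap to smallest pos 18 -> NA
Op 3: route key 62: none >= 62, wrap to smallest pos 18 -> NA
Op 4: route key 91: none >= 91, wrap to smallest pos 18 -> NA
Op 5: route key 1: smallest pos >= 1 is 18 -> NA
Op 6: add NB@31 -> ring=[18:NA,31:NB]
Op 7: add NC@16 -> ring=[16:NC,18:NA,31:NB]
Final route key 55: none >= 55, wrap to smallest pos 16 -> NC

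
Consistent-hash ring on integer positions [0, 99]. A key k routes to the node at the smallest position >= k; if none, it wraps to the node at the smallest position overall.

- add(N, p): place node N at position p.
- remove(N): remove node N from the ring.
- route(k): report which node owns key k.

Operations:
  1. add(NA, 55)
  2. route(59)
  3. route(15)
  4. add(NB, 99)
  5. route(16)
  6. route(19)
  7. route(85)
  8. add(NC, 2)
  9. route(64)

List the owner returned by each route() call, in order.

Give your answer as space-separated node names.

Op 1: add NA@55 -> ring=[55:NA]
Op 2: route key 59: none >= 59, wrap to smallest pos 55 -> NA
Op 3: route key 15: smallest pos >= 15 is 55 -> NA
Op 4: add NB@99 -> ring=[55:NA,99:NB]
Op 5: route key 16: smallest pos >= 16 is 55 -> NA
Op 6: route key 19: smallest pos >= 19 is 55 -> NA
Op 7: route key 85: smallest pos >= 85 is 99 -> NB
Op 8: add NC@2 -> ring=[2:NC,55:NA,99:NB]
Op 9: route key 64: smallest pos >= 64 is 99 -> NB

Answer: NA NA NA NA NB NB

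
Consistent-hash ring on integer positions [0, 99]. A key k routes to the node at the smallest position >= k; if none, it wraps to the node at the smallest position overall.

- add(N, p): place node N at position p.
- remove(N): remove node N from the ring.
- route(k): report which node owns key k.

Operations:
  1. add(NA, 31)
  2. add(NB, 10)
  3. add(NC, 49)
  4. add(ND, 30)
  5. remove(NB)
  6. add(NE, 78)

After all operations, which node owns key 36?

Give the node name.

Answer: NC

Derivation:
Op 1: add NA@31 -> ring=[31:NA]
Op 2: add NB@10 -> ring=[10:NB,31:NA]
Op 3: add NC@49 -> ring=[10:NB,31:NA,49:NC]
Op 4: add ND@30 -> ring=[10:NB,30:ND,31:NA,49:NC]
Op 5: remove NB -> ring=[30:ND,31:NA,49:NC]
Op 6: add NE@78 -> ring=[30:ND,31:NA,49:NC,78:NE]
Final route key 36: smallest pos >= 36 is 49 -> NC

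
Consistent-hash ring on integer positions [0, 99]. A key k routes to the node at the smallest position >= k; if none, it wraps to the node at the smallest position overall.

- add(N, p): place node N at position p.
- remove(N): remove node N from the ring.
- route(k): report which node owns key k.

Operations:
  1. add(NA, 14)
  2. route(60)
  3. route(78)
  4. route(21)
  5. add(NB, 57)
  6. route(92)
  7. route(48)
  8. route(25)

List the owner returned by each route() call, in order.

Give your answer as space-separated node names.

Answer: NA NA NA NA NB NB

Derivation:
Op 1: add NA@14 -> ring=[14:NA]
Op 2: route key 60: none >= 60, wrap to smallest pos 14 -> NA
Op 3: route key 78: none >= 78, wrap to smallest pos 14 -> NA
Op 4: route key 21: none >= 21, wrap to smallest pos 14 -> NA
Op 5: add NB@57 -> ring=[14:NA,57:NB]
Op 6: route key 92: none >= 92, wrap to smallest pos 14 -> NA
Op 7: route key 48: smallest pos >= 48 is 57 -> NB
Op 8: route key 25: smallest pos >= 25 is 57 -> NB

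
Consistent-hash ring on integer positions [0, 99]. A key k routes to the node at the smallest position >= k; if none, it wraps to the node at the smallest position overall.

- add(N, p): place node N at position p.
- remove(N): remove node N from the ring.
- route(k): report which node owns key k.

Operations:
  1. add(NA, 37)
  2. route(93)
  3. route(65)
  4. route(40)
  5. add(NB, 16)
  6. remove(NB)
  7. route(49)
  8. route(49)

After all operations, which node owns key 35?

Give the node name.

Answer: NA

Derivation:
Op 1: add NA@37 -> ring=[37:NA]
Op 2: route key 93: none >= 93, wrap to smallest pos 37 -> NA
Op 3: route key 65: none >= 65, wrap to smallest pos 37 -> NA
Op 4: route key 40: none >= 40, wrap to smallest pos 37 -> NA
Op 5: add NB@16 -> ring=[16:NB,37:NA]
Op 6: remove NB -> ring=[37:NA]
Op 7: route key 49: none >= 49, wrap to smallest pos 37 -> NA
Op 8: route key 49: none >= 49, wrap to smallest pos 37 -> NA
Final route key 35: smallest pos >= 35 is 37 -> NA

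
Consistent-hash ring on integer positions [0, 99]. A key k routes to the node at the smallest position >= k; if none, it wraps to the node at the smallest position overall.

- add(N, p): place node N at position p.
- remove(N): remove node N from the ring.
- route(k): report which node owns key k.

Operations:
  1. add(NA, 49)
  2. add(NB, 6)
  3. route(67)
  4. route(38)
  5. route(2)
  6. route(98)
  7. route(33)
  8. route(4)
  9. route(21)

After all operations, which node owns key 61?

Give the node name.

Answer: NB

Derivation:
Op 1: add NA@49 -> ring=[49:NA]
Op 2: add NB@6 -> ring=[6:NB,49:NA]
Op 3: route key 67: none >= 67, wrap to smallest pos 6 -> NB
Op 4: route key 38: smallest pos >= 38 is 49 -> NA
Op 5: route key 2: smallest pos >= 2 is 6 -> NB
Op 6: route key 98: none >= 98, wrap to smallest pos 6 -> NB
Op 7: route key 33: smallest pos >= 33 is 49 -> NA
Op 8: route key 4: smallest pos >= 4 is 6 -> NB
Op 9: route key 21: smallest pos >= 21 is 49 -> NA
Final route key 61: none >= 61, wrap to smallest pos 6 -> NB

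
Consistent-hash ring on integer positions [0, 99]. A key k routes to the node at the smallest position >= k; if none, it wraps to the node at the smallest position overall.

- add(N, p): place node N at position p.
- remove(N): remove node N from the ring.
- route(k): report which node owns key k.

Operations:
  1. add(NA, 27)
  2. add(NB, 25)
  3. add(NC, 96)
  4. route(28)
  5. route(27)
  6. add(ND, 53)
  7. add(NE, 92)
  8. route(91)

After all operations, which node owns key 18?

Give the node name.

Op 1: add NA@27 -> ring=[27:NA]
Op 2: add NB@25 -> ring=[25:NB,27:NA]
Op 3: add NC@96 -> ring=[25:NB,27:NA,96:NC]
Op 4: route key 28: smallest pos >= 28 is 96 -> NC
Op 5: route key 27: smallest pos >= 27 is 27 -> NA
Op 6: add ND@53 -> ring=[25:NB,27:NA,53:ND,96:NC]
Op 7: add NE@92 -> ring=[25:NB,27:NA,53:ND,92:NE,96:NC]
Op 8: route key 91: smallest pos >= 91 is 92 -> NE
Final route key 18: smallest pos >= 18 is 25 -> NB

Answer: NB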